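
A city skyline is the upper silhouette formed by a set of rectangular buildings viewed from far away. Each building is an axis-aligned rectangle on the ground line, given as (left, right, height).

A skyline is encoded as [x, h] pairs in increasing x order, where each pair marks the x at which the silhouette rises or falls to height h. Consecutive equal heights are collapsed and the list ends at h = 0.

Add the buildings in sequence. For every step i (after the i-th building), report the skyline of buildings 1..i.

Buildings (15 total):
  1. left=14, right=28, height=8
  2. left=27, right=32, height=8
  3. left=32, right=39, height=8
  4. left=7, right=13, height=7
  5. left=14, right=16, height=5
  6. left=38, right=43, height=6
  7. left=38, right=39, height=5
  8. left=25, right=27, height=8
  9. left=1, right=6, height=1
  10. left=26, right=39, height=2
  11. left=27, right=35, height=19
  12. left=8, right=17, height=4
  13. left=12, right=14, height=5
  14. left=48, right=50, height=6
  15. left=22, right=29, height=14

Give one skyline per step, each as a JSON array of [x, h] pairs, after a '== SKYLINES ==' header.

== SKYLINES ==
[[14,8],[28,0]]
[[14,8],[32,0]]
[[14,8],[39,0]]
[[7,7],[13,0],[14,8],[39,0]]
[[7,7],[13,0],[14,8],[39,0]]
[[7,7],[13,0],[14,8],[39,6],[43,0]]
[[7,7],[13,0],[14,8],[39,6],[43,0]]
[[7,7],[13,0],[14,8],[39,6],[43,0]]
[[1,1],[6,0],[7,7],[13,0],[14,8],[39,6],[43,0]]
[[1,1],[6,0],[7,7],[13,0],[14,8],[39,6],[43,0]]
[[1,1],[6,0],[7,7],[13,0],[14,8],[27,19],[35,8],[39,6],[43,0]]
[[1,1],[6,0],[7,7],[13,4],[14,8],[27,19],[35,8],[39,6],[43,0]]
[[1,1],[6,0],[7,7],[13,5],[14,8],[27,19],[35,8],[39,6],[43,0]]
[[1,1],[6,0],[7,7],[13,5],[14,8],[27,19],[35,8],[39,6],[43,0],[48,6],[50,0]]
[[1,1],[6,0],[7,7],[13,5],[14,8],[22,14],[27,19],[35,8],[39,6],[43,0],[48,6],[50,0]]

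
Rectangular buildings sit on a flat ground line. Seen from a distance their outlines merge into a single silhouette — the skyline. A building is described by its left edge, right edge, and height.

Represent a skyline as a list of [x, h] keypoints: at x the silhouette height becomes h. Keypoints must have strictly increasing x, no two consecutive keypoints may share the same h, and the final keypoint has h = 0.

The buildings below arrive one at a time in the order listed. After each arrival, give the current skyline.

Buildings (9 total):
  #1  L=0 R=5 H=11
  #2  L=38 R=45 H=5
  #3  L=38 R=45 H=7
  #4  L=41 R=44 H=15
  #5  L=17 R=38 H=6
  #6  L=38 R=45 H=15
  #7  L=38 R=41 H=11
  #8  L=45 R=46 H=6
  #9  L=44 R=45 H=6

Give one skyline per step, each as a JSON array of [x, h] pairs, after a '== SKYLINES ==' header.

== SKYLINES ==
[[0,11],[5,0]]
[[0,11],[5,0],[38,5],[45,0]]
[[0,11],[5,0],[38,7],[45,0]]
[[0,11],[5,0],[38,7],[41,15],[44,7],[45,0]]
[[0,11],[5,0],[17,6],[38,7],[41,15],[44,7],[45,0]]
[[0,11],[5,0],[17,6],[38,15],[45,0]]
[[0,11],[5,0],[17,6],[38,15],[45,0]]
[[0,11],[5,0],[17,6],[38,15],[45,6],[46,0]]
[[0,11],[5,0],[17,6],[38,15],[45,6],[46,0]]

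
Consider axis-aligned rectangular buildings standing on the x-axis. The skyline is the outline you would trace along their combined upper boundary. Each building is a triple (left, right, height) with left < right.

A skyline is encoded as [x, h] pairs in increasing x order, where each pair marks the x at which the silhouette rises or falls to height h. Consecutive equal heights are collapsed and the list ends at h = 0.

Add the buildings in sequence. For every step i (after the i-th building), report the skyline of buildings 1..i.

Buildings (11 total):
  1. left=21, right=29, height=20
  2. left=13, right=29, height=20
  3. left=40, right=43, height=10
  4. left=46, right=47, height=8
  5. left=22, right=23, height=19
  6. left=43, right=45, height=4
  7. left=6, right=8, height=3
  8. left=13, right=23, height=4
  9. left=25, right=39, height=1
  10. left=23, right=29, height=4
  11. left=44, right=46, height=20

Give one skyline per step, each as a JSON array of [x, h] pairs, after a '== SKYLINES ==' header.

== SKYLINES ==
[[21,20],[29,0]]
[[13,20],[29,0]]
[[13,20],[29,0],[40,10],[43,0]]
[[13,20],[29,0],[40,10],[43,0],[46,8],[47,0]]
[[13,20],[29,0],[40,10],[43,0],[46,8],[47,0]]
[[13,20],[29,0],[40,10],[43,4],[45,0],[46,8],[47,0]]
[[6,3],[8,0],[13,20],[29,0],[40,10],[43,4],[45,0],[46,8],[47,0]]
[[6,3],[8,0],[13,20],[29,0],[40,10],[43,4],[45,0],[46,8],[47,0]]
[[6,3],[8,0],[13,20],[29,1],[39,0],[40,10],[43,4],[45,0],[46,8],[47,0]]
[[6,3],[8,0],[13,20],[29,1],[39,0],[40,10],[43,4],[45,0],[46,8],[47,0]]
[[6,3],[8,0],[13,20],[29,1],[39,0],[40,10],[43,4],[44,20],[46,8],[47,0]]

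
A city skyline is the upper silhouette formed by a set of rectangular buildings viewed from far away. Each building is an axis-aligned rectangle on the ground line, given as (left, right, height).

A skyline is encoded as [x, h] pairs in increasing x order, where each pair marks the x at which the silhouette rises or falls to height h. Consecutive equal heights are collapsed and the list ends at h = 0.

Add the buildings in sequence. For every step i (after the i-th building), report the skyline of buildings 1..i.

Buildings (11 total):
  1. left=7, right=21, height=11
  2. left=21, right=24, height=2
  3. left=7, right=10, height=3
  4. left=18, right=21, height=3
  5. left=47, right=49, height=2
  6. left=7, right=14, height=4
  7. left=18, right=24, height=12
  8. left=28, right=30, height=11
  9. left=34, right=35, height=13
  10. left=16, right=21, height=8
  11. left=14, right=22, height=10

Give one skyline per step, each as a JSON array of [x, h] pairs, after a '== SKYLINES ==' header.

== SKYLINES ==
[[7,11],[21,0]]
[[7,11],[21,2],[24,0]]
[[7,11],[21,2],[24,0]]
[[7,11],[21,2],[24,0]]
[[7,11],[21,2],[24,0],[47,2],[49,0]]
[[7,11],[21,2],[24,0],[47,2],[49,0]]
[[7,11],[18,12],[24,0],[47,2],[49,0]]
[[7,11],[18,12],[24,0],[28,11],[30,0],[47,2],[49,0]]
[[7,11],[18,12],[24,0],[28,11],[30,0],[34,13],[35,0],[47,2],[49,0]]
[[7,11],[18,12],[24,0],[28,11],[30,0],[34,13],[35,0],[47,2],[49,0]]
[[7,11],[18,12],[24,0],[28,11],[30,0],[34,13],[35,0],[47,2],[49,0]]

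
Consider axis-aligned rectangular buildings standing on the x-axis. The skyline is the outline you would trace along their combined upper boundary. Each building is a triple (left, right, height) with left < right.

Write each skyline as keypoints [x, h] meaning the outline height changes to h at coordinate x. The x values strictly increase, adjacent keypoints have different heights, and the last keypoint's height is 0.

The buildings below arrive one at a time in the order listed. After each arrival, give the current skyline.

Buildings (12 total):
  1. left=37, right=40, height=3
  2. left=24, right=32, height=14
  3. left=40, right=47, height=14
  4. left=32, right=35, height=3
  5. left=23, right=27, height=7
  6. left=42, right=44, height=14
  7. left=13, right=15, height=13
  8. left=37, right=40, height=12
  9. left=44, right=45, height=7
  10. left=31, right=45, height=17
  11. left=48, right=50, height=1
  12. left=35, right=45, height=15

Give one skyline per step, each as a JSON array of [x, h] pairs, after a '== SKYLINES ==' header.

== SKYLINES ==
[[37,3],[40,0]]
[[24,14],[32,0],[37,3],[40,0]]
[[24,14],[32,0],[37,3],[40,14],[47,0]]
[[24,14],[32,3],[35,0],[37,3],[40,14],[47,0]]
[[23,7],[24,14],[32,3],[35,0],[37,3],[40,14],[47,0]]
[[23,7],[24,14],[32,3],[35,0],[37,3],[40,14],[47,0]]
[[13,13],[15,0],[23,7],[24,14],[32,3],[35,0],[37,3],[40,14],[47,0]]
[[13,13],[15,0],[23,7],[24,14],[32,3],[35,0],[37,12],[40,14],[47,0]]
[[13,13],[15,0],[23,7],[24,14],[32,3],[35,0],[37,12],[40,14],[47,0]]
[[13,13],[15,0],[23,7],[24,14],[31,17],[45,14],[47,0]]
[[13,13],[15,0],[23,7],[24,14],[31,17],[45,14],[47,0],[48,1],[50,0]]
[[13,13],[15,0],[23,7],[24,14],[31,17],[45,14],[47,0],[48,1],[50,0]]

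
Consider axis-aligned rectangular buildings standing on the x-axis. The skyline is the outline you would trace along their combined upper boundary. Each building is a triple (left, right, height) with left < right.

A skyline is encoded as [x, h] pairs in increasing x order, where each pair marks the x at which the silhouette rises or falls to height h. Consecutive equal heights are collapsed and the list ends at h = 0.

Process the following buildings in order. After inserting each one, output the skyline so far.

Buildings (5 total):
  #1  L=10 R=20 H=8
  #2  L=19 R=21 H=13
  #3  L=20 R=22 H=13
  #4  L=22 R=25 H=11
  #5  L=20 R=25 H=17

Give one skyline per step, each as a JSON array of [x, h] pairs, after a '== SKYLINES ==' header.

== SKYLINES ==
[[10,8],[20,0]]
[[10,8],[19,13],[21,0]]
[[10,8],[19,13],[22,0]]
[[10,8],[19,13],[22,11],[25,0]]
[[10,8],[19,13],[20,17],[25,0]]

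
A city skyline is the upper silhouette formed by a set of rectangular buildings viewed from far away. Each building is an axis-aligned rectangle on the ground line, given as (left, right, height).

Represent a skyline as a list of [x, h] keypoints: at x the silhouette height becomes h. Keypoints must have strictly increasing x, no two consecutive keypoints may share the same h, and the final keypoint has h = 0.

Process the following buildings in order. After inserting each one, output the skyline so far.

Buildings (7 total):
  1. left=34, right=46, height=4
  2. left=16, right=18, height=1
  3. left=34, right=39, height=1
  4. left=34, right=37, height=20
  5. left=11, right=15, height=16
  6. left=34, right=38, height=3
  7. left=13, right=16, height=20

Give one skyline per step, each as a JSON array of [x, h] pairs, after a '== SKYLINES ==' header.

== SKYLINES ==
[[34,4],[46,0]]
[[16,1],[18,0],[34,4],[46,0]]
[[16,1],[18,0],[34,4],[46,0]]
[[16,1],[18,0],[34,20],[37,4],[46,0]]
[[11,16],[15,0],[16,1],[18,0],[34,20],[37,4],[46,0]]
[[11,16],[15,0],[16,1],[18,0],[34,20],[37,4],[46,0]]
[[11,16],[13,20],[16,1],[18,0],[34,20],[37,4],[46,0]]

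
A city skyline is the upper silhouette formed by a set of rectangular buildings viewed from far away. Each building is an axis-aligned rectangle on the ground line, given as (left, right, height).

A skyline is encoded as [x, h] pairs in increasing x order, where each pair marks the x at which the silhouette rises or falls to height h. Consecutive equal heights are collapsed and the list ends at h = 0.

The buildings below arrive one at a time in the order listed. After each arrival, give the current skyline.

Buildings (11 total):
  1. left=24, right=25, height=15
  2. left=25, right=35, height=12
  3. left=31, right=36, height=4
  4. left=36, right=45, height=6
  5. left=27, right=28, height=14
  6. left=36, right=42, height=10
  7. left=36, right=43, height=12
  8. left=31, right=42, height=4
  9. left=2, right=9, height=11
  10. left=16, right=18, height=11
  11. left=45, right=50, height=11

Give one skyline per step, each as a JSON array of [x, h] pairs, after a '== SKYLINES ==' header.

== SKYLINES ==
[[24,15],[25,0]]
[[24,15],[25,12],[35,0]]
[[24,15],[25,12],[35,4],[36,0]]
[[24,15],[25,12],[35,4],[36,6],[45,0]]
[[24,15],[25,12],[27,14],[28,12],[35,4],[36,6],[45,0]]
[[24,15],[25,12],[27,14],[28,12],[35,4],[36,10],[42,6],[45,0]]
[[24,15],[25,12],[27,14],[28,12],[35,4],[36,12],[43,6],[45,0]]
[[24,15],[25,12],[27,14],[28,12],[35,4],[36,12],[43,6],[45,0]]
[[2,11],[9,0],[24,15],[25,12],[27,14],[28,12],[35,4],[36,12],[43,6],[45,0]]
[[2,11],[9,0],[16,11],[18,0],[24,15],[25,12],[27,14],[28,12],[35,4],[36,12],[43,6],[45,0]]
[[2,11],[9,0],[16,11],[18,0],[24,15],[25,12],[27,14],[28,12],[35,4],[36,12],[43,6],[45,11],[50,0]]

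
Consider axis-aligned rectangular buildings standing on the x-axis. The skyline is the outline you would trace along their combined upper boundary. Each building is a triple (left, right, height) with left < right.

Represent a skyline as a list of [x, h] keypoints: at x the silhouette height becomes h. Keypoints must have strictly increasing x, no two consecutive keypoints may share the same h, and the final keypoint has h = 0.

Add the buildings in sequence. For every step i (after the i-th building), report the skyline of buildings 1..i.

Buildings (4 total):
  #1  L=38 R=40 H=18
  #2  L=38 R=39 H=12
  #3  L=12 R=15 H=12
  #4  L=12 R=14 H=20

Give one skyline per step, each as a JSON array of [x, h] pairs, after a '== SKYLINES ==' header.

== SKYLINES ==
[[38,18],[40,0]]
[[38,18],[40,0]]
[[12,12],[15,0],[38,18],[40,0]]
[[12,20],[14,12],[15,0],[38,18],[40,0]]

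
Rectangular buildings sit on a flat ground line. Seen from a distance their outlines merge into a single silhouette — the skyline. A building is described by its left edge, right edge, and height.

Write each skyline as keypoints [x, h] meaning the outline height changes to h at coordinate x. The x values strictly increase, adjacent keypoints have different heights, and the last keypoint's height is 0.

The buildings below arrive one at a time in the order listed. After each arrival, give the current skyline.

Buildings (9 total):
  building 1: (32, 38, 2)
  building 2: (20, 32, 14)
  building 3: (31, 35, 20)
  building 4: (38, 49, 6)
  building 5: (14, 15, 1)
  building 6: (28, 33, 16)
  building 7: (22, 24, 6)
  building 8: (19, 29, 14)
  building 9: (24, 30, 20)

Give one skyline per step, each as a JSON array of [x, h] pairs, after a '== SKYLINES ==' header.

== SKYLINES ==
[[32,2],[38,0]]
[[20,14],[32,2],[38,0]]
[[20,14],[31,20],[35,2],[38,0]]
[[20,14],[31,20],[35,2],[38,6],[49,0]]
[[14,1],[15,0],[20,14],[31,20],[35,2],[38,6],[49,0]]
[[14,1],[15,0],[20,14],[28,16],[31,20],[35,2],[38,6],[49,0]]
[[14,1],[15,0],[20,14],[28,16],[31,20],[35,2],[38,6],[49,0]]
[[14,1],[15,0],[19,14],[28,16],[31,20],[35,2],[38,6],[49,0]]
[[14,1],[15,0],[19,14],[24,20],[30,16],[31,20],[35,2],[38,6],[49,0]]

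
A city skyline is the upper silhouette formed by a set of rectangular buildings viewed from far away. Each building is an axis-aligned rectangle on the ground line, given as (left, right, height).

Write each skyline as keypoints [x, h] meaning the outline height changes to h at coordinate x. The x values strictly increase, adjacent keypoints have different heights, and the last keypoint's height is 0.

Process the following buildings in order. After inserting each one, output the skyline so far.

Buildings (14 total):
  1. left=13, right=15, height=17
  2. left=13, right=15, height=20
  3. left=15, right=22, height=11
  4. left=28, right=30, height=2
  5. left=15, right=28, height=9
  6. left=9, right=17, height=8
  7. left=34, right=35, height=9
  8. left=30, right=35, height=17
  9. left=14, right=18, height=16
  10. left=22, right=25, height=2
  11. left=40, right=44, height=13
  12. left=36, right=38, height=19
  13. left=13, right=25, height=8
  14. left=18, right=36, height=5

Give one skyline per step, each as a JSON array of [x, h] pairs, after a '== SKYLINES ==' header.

== SKYLINES ==
[[13,17],[15,0]]
[[13,20],[15,0]]
[[13,20],[15,11],[22,0]]
[[13,20],[15,11],[22,0],[28,2],[30,0]]
[[13,20],[15,11],[22,9],[28,2],[30,0]]
[[9,8],[13,20],[15,11],[22,9],[28,2],[30,0]]
[[9,8],[13,20],[15,11],[22,9],[28,2],[30,0],[34,9],[35,0]]
[[9,8],[13,20],[15,11],[22,9],[28,2],[30,17],[35,0]]
[[9,8],[13,20],[15,16],[18,11],[22,9],[28,2],[30,17],[35,0]]
[[9,8],[13,20],[15,16],[18,11],[22,9],[28,2],[30,17],[35,0]]
[[9,8],[13,20],[15,16],[18,11],[22,9],[28,2],[30,17],[35,0],[40,13],[44,0]]
[[9,8],[13,20],[15,16],[18,11],[22,9],[28,2],[30,17],[35,0],[36,19],[38,0],[40,13],[44,0]]
[[9,8],[13,20],[15,16],[18,11],[22,9],[28,2],[30,17],[35,0],[36,19],[38,0],[40,13],[44,0]]
[[9,8],[13,20],[15,16],[18,11],[22,9],[28,5],[30,17],[35,5],[36,19],[38,0],[40,13],[44,0]]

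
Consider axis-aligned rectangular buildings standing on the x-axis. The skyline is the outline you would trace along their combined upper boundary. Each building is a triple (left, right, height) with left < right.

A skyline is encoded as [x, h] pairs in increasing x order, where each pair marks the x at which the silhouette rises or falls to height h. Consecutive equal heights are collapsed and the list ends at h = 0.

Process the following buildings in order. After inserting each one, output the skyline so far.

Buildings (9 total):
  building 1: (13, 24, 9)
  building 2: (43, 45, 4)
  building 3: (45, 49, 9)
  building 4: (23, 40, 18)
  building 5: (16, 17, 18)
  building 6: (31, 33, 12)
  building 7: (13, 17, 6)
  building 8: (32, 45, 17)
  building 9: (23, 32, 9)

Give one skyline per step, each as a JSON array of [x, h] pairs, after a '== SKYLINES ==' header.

== SKYLINES ==
[[13,9],[24,0]]
[[13,9],[24,0],[43,4],[45,0]]
[[13,9],[24,0],[43,4],[45,9],[49,0]]
[[13,9],[23,18],[40,0],[43,4],[45,9],[49,0]]
[[13,9],[16,18],[17,9],[23,18],[40,0],[43,4],[45,9],[49,0]]
[[13,9],[16,18],[17,9],[23,18],[40,0],[43,4],[45,9],[49,0]]
[[13,9],[16,18],[17,9],[23,18],[40,0],[43,4],[45,9],[49,0]]
[[13,9],[16,18],[17,9],[23,18],[40,17],[45,9],[49,0]]
[[13,9],[16,18],[17,9],[23,18],[40,17],[45,9],[49,0]]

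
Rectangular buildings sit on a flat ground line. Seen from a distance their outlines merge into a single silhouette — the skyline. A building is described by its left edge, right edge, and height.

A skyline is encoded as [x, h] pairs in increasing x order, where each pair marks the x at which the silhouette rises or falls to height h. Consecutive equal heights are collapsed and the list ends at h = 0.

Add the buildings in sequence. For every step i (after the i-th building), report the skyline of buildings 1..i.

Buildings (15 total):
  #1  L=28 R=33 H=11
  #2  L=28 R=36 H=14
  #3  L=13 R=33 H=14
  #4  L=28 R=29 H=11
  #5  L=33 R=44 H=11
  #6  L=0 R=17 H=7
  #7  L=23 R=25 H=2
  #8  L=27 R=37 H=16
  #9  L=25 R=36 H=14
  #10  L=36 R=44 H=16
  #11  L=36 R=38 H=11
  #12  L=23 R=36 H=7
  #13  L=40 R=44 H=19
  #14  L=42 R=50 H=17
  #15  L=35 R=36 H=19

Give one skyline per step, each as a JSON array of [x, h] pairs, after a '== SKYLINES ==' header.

== SKYLINES ==
[[28,11],[33,0]]
[[28,14],[36,0]]
[[13,14],[36,0]]
[[13,14],[36,0]]
[[13,14],[36,11],[44,0]]
[[0,7],[13,14],[36,11],[44,0]]
[[0,7],[13,14],[36,11],[44,0]]
[[0,7],[13,14],[27,16],[37,11],[44,0]]
[[0,7],[13,14],[27,16],[37,11],[44,0]]
[[0,7],[13,14],[27,16],[44,0]]
[[0,7],[13,14],[27,16],[44,0]]
[[0,7],[13,14],[27,16],[44,0]]
[[0,7],[13,14],[27,16],[40,19],[44,0]]
[[0,7],[13,14],[27,16],[40,19],[44,17],[50,0]]
[[0,7],[13,14],[27,16],[35,19],[36,16],[40,19],[44,17],[50,0]]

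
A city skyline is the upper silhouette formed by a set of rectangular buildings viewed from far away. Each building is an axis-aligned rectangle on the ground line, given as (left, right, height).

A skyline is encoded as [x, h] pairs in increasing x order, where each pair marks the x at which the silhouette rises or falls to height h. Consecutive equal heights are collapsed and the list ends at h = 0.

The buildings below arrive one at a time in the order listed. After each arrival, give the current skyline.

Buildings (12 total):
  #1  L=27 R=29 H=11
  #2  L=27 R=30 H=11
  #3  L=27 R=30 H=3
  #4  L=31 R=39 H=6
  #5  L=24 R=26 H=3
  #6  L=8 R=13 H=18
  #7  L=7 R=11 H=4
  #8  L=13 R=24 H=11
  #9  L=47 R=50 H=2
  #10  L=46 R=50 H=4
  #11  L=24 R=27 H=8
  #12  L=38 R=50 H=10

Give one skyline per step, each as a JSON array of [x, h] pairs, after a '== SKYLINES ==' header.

== SKYLINES ==
[[27,11],[29,0]]
[[27,11],[30,0]]
[[27,11],[30,0]]
[[27,11],[30,0],[31,6],[39,0]]
[[24,3],[26,0],[27,11],[30,0],[31,6],[39,0]]
[[8,18],[13,0],[24,3],[26,0],[27,11],[30,0],[31,6],[39,0]]
[[7,4],[8,18],[13,0],[24,3],[26,0],[27,11],[30,0],[31,6],[39,0]]
[[7,4],[8,18],[13,11],[24,3],[26,0],[27,11],[30,0],[31,6],[39,0]]
[[7,4],[8,18],[13,11],[24,3],[26,0],[27,11],[30,0],[31,6],[39,0],[47,2],[50,0]]
[[7,4],[8,18],[13,11],[24,3],[26,0],[27,11],[30,0],[31,6],[39,0],[46,4],[50,0]]
[[7,4],[8,18],[13,11],[24,8],[27,11],[30,0],[31,6],[39,0],[46,4],[50,0]]
[[7,4],[8,18],[13,11],[24,8],[27,11],[30,0],[31,6],[38,10],[50,0]]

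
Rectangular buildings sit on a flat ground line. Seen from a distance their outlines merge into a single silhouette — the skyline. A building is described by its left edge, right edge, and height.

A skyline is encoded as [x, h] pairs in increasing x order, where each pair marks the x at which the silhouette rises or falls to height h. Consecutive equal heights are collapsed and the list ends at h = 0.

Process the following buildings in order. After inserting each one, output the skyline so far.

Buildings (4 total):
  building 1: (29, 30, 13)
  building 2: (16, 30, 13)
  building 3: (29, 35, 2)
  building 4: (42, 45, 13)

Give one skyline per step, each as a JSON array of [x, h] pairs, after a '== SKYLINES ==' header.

== SKYLINES ==
[[29,13],[30,0]]
[[16,13],[30,0]]
[[16,13],[30,2],[35,0]]
[[16,13],[30,2],[35,0],[42,13],[45,0]]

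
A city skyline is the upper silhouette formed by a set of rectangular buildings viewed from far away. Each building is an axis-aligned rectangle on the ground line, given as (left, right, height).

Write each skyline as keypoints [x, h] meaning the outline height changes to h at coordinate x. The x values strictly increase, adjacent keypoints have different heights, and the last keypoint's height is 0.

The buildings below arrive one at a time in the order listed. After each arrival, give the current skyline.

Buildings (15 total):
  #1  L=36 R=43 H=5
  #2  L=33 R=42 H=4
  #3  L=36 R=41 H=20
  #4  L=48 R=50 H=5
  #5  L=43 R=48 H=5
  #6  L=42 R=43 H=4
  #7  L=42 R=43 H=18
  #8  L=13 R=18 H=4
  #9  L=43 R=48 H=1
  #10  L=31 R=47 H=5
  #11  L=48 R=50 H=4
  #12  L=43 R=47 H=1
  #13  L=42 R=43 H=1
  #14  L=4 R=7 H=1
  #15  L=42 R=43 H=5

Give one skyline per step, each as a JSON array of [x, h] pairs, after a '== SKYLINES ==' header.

== SKYLINES ==
[[36,5],[43,0]]
[[33,4],[36,5],[43,0]]
[[33,4],[36,20],[41,5],[43,0]]
[[33,4],[36,20],[41,5],[43,0],[48,5],[50,0]]
[[33,4],[36,20],[41,5],[50,0]]
[[33,4],[36,20],[41,5],[50,0]]
[[33,4],[36,20],[41,5],[42,18],[43,5],[50,0]]
[[13,4],[18,0],[33,4],[36,20],[41,5],[42,18],[43,5],[50,0]]
[[13,4],[18,0],[33,4],[36,20],[41,5],[42,18],[43,5],[50,0]]
[[13,4],[18,0],[31,5],[36,20],[41,5],[42,18],[43,5],[50,0]]
[[13,4],[18,0],[31,5],[36,20],[41,5],[42,18],[43,5],[50,0]]
[[13,4],[18,0],[31,5],[36,20],[41,5],[42,18],[43,5],[50,0]]
[[13,4],[18,0],[31,5],[36,20],[41,5],[42,18],[43,5],[50,0]]
[[4,1],[7,0],[13,4],[18,0],[31,5],[36,20],[41,5],[42,18],[43,5],[50,0]]
[[4,1],[7,0],[13,4],[18,0],[31,5],[36,20],[41,5],[42,18],[43,5],[50,0]]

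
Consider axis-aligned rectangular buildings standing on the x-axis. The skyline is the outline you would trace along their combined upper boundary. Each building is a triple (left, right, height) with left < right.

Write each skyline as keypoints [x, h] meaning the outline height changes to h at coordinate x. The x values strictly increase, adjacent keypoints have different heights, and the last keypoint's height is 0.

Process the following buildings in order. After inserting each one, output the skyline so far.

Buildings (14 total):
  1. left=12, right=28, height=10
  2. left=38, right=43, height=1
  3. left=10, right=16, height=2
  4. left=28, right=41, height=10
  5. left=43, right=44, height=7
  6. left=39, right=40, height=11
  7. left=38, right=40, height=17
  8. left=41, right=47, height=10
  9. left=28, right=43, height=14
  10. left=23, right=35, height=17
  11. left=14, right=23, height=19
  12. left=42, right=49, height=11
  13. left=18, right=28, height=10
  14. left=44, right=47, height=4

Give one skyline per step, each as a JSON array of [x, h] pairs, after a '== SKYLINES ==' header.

== SKYLINES ==
[[12,10],[28,0]]
[[12,10],[28,0],[38,1],[43,0]]
[[10,2],[12,10],[28,0],[38,1],[43,0]]
[[10,2],[12,10],[41,1],[43,0]]
[[10,2],[12,10],[41,1],[43,7],[44,0]]
[[10,2],[12,10],[39,11],[40,10],[41,1],[43,7],[44,0]]
[[10,2],[12,10],[38,17],[40,10],[41,1],[43,7],[44,0]]
[[10,2],[12,10],[38,17],[40,10],[47,0]]
[[10,2],[12,10],[28,14],[38,17],[40,14],[43,10],[47,0]]
[[10,2],[12,10],[23,17],[35,14],[38,17],[40,14],[43,10],[47,0]]
[[10,2],[12,10],[14,19],[23,17],[35,14],[38,17],[40,14],[43,10],[47,0]]
[[10,2],[12,10],[14,19],[23,17],[35,14],[38,17],[40,14],[43,11],[49,0]]
[[10,2],[12,10],[14,19],[23,17],[35,14],[38,17],[40,14],[43,11],[49,0]]
[[10,2],[12,10],[14,19],[23,17],[35,14],[38,17],[40,14],[43,11],[49,0]]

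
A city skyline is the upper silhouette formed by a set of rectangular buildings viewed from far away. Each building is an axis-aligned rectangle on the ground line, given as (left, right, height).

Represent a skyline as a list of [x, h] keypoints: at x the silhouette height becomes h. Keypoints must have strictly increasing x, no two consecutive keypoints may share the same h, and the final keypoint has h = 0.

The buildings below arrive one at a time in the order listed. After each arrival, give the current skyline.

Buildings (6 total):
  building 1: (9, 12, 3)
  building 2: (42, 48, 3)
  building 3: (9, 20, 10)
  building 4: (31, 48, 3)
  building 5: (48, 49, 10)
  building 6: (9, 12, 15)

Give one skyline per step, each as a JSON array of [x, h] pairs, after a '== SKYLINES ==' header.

== SKYLINES ==
[[9,3],[12,0]]
[[9,3],[12,0],[42,3],[48,0]]
[[9,10],[20,0],[42,3],[48,0]]
[[9,10],[20,0],[31,3],[48,0]]
[[9,10],[20,0],[31,3],[48,10],[49,0]]
[[9,15],[12,10],[20,0],[31,3],[48,10],[49,0]]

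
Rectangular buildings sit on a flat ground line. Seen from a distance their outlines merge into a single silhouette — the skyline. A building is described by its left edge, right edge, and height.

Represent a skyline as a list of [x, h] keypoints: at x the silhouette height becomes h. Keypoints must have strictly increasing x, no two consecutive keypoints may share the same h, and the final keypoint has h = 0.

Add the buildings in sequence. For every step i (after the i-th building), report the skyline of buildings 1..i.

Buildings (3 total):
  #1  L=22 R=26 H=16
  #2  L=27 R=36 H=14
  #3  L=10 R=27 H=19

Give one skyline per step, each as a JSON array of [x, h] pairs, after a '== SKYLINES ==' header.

== SKYLINES ==
[[22,16],[26,0]]
[[22,16],[26,0],[27,14],[36,0]]
[[10,19],[27,14],[36,0]]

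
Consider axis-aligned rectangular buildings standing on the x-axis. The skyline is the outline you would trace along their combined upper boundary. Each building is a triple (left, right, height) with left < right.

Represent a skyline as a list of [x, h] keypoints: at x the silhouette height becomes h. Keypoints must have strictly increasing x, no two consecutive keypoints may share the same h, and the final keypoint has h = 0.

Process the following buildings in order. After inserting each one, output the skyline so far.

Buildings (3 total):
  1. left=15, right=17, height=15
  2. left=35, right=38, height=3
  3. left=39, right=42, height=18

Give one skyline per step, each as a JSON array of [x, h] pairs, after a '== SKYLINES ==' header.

== SKYLINES ==
[[15,15],[17,0]]
[[15,15],[17,0],[35,3],[38,0]]
[[15,15],[17,0],[35,3],[38,0],[39,18],[42,0]]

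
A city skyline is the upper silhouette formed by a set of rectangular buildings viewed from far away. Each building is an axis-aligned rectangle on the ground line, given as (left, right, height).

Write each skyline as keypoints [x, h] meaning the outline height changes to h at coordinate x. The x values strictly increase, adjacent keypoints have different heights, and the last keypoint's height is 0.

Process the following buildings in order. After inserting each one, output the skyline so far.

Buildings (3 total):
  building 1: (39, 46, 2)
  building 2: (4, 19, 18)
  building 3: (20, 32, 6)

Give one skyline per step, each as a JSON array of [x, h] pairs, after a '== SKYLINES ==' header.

== SKYLINES ==
[[39,2],[46,0]]
[[4,18],[19,0],[39,2],[46,0]]
[[4,18],[19,0],[20,6],[32,0],[39,2],[46,0]]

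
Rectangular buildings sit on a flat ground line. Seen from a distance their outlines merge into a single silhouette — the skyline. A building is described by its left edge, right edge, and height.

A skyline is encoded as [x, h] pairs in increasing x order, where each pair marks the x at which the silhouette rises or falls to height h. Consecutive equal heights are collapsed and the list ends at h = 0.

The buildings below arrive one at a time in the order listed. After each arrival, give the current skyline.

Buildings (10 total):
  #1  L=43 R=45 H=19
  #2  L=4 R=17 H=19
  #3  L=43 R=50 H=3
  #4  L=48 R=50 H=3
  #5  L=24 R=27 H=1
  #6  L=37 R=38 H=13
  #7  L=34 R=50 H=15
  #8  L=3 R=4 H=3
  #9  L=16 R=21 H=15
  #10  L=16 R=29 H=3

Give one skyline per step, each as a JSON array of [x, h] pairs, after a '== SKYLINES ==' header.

== SKYLINES ==
[[43,19],[45,0]]
[[4,19],[17,0],[43,19],[45,0]]
[[4,19],[17,0],[43,19],[45,3],[50,0]]
[[4,19],[17,0],[43,19],[45,3],[50,0]]
[[4,19],[17,0],[24,1],[27,0],[43,19],[45,3],[50,0]]
[[4,19],[17,0],[24,1],[27,0],[37,13],[38,0],[43,19],[45,3],[50,0]]
[[4,19],[17,0],[24,1],[27,0],[34,15],[43,19],[45,15],[50,0]]
[[3,3],[4,19],[17,0],[24,1],[27,0],[34,15],[43,19],[45,15],[50,0]]
[[3,3],[4,19],[17,15],[21,0],[24,1],[27,0],[34,15],[43,19],[45,15],[50,0]]
[[3,3],[4,19],[17,15],[21,3],[29,0],[34,15],[43,19],[45,15],[50,0]]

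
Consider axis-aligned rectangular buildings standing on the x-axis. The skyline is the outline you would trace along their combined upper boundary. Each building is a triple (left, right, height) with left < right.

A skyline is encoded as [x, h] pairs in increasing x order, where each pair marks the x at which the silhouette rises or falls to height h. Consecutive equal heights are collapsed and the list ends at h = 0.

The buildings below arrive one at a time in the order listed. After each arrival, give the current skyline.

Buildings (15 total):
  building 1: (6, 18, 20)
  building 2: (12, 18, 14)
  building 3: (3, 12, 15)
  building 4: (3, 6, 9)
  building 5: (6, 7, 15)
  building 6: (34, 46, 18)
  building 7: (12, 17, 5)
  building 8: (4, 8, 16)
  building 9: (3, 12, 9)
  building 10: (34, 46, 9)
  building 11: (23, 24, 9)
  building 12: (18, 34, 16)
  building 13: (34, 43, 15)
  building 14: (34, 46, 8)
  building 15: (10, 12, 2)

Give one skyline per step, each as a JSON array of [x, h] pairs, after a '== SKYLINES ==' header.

== SKYLINES ==
[[6,20],[18,0]]
[[6,20],[18,0]]
[[3,15],[6,20],[18,0]]
[[3,15],[6,20],[18,0]]
[[3,15],[6,20],[18,0]]
[[3,15],[6,20],[18,0],[34,18],[46,0]]
[[3,15],[6,20],[18,0],[34,18],[46,0]]
[[3,15],[4,16],[6,20],[18,0],[34,18],[46,0]]
[[3,15],[4,16],[6,20],[18,0],[34,18],[46,0]]
[[3,15],[4,16],[6,20],[18,0],[34,18],[46,0]]
[[3,15],[4,16],[6,20],[18,0],[23,9],[24,0],[34,18],[46,0]]
[[3,15],[4,16],[6,20],[18,16],[34,18],[46,0]]
[[3,15],[4,16],[6,20],[18,16],[34,18],[46,0]]
[[3,15],[4,16],[6,20],[18,16],[34,18],[46,0]]
[[3,15],[4,16],[6,20],[18,16],[34,18],[46,0]]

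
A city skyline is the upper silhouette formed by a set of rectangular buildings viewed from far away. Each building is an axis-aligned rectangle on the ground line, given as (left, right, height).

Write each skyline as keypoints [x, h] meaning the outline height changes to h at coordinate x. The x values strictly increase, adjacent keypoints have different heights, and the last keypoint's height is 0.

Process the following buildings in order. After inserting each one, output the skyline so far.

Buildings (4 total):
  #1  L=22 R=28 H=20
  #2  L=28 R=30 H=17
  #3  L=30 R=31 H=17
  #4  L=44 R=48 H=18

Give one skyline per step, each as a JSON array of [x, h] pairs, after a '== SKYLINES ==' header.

== SKYLINES ==
[[22,20],[28,0]]
[[22,20],[28,17],[30,0]]
[[22,20],[28,17],[31,0]]
[[22,20],[28,17],[31,0],[44,18],[48,0]]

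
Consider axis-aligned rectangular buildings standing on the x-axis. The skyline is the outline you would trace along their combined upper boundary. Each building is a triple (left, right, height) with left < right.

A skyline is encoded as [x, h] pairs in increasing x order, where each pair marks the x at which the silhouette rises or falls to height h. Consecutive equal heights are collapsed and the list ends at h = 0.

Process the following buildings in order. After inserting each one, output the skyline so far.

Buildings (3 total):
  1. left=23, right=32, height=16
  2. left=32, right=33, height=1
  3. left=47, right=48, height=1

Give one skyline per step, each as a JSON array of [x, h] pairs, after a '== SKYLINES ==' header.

== SKYLINES ==
[[23,16],[32,0]]
[[23,16],[32,1],[33,0]]
[[23,16],[32,1],[33,0],[47,1],[48,0]]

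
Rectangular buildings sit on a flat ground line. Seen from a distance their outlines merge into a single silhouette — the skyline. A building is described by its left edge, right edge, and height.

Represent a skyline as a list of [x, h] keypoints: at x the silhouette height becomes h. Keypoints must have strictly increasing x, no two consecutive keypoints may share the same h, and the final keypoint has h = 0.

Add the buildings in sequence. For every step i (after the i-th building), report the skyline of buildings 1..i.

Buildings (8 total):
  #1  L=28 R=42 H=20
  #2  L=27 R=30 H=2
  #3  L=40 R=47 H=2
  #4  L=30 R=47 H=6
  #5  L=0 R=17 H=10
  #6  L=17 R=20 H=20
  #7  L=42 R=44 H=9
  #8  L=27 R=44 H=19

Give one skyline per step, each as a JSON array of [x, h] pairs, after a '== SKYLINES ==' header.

== SKYLINES ==
[[28,20],[42,0]]
[[27,2],[28,20],[42,0]]
[[27,2],[28,20],[42,2],[47,0]]
[[27,2],[28,20],[42,6],[47,0]]
[[0,10],[17,0],[27,2],[28,20],[42,6],[47,0]]
[[0,10],[17,20],[20,0],[27,2],[28,20],[42,6],[47,0]]
[[0,10],[17,20],[20,0],[27,2],[28,20],[42,9],[44,6],[47,0]]
[[0,10],[17,20],[20,0],[27,19],[28,20],[42,19],[44,6],[47,0]]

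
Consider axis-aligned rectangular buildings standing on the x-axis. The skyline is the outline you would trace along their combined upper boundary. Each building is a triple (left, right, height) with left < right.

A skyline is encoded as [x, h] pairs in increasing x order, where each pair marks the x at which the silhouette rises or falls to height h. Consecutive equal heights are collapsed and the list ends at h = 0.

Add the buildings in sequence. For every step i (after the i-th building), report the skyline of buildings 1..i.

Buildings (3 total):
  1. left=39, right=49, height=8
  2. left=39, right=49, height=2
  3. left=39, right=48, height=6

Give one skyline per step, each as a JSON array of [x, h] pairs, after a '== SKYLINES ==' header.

== SKYLINES ==
[[39,8],[49,0]]
[[39,8],[49,0]]
[[39,8],[49,0]]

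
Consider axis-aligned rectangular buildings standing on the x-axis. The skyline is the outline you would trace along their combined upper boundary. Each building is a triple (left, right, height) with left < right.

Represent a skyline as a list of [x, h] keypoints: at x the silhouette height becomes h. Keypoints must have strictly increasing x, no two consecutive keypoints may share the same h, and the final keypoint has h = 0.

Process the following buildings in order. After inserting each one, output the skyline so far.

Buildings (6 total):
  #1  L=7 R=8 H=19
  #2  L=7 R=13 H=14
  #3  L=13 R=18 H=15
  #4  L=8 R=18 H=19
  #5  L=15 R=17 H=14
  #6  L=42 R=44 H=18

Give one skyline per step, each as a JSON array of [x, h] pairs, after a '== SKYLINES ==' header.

== SKYLINES ==
[[7,19],[8,0]]
[[7,19],[8,14],[13,0]]
[[7,19],[8,14],[13,15],[18,0]]
[[7,19],[18,0]]
[[7,19],[18,0]]
[[7,19],[18,0],[42,18],[44,0]]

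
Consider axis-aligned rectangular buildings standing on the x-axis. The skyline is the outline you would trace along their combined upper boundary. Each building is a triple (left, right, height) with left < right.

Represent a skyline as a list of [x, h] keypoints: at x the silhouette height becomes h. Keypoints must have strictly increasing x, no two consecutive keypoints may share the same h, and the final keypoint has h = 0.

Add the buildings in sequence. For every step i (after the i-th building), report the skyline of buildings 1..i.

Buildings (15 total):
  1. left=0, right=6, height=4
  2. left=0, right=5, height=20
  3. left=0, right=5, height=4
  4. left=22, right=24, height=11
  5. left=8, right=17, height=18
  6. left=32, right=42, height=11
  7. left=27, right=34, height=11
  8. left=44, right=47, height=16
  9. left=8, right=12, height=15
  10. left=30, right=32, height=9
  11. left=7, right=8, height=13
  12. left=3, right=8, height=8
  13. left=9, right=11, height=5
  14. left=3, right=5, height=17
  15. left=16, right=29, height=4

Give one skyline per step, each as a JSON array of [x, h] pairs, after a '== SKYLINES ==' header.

== SKYLINES ==
[[0,4],[6,0]]
[[0,20],[5,4],[6,0]]
[[0,20],[5,4],[6,0]]
[[0,20],[5,4],[6,0],[22,11],[24,0]]
[[0,20],[5,4],[6,0],[8,18],[17,0],[22,11],[24,0]]
[[0,20],[5,4],[6,0],[8,18],[17,0],[22,11],[24,0],[32,11],[42,0]]
[[0,20],[5,4],[6,0],[8,18],[17,0],[22,11],[24,0],[27,11],[42,0]]
[[0,20],[5,4],[6,0],[8,18],[17,0],[22,11],[24,0],[27,11],[42,0],[44,16],[47,0]]
[[0,20],[5,4],[6,0],[8,18],[17,0],[22,11],[24,0],[27,11],[42,0],[44,16],[47,0]]
[[0,20],[5,4],[6,0],[8,18],[17,0],[22,11],[24,0],[27,11],[42,0],[44,16],[47,0]]
[[0,20],[5,4],[6,0],[7,13],[8,18],[17,0],[22,11],[24,0],[27,11],[42,0],[44,16],[47,0]]
[[0,20],[5,8],[7,13],[8,18],[17,0],[22,11],[24,0],[27,11],[42,0],[44,16],[47,0]]
[[0,20],[5,8],[7,13],[8,18],[17,0],[22,11],[24,0],[27,11],[42,0],[44,16],[47,0]]
[[0,20],[5,8],[7,13],[8,18],[17,0],[22,11],[24,0],[27,11],[42,0],[44,16],[47,0]]
[[0,20],[5,8],[7,13],[8,18],[17,4],[22,11],[24,4],[27,11],[42,0],[44,16],[47,0]]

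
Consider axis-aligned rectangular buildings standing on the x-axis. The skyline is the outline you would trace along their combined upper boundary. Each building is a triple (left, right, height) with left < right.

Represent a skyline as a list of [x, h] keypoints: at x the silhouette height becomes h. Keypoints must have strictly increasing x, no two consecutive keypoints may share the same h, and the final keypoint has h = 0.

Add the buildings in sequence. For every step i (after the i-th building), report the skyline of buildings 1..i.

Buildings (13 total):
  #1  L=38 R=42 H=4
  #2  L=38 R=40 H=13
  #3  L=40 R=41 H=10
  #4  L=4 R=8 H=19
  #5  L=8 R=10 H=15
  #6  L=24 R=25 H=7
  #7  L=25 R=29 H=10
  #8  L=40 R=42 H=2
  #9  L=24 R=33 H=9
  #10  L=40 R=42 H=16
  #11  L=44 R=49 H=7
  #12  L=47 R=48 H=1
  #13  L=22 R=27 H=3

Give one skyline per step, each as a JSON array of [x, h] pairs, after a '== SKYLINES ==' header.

== SKYLINES ==
[[38,4],[42,0]]
[[38,13],[40,4],[42,0]]
[[38,13],[40,10],[41,4],[42,0]]
[[4,19],[8,0],[38,13],[40,10],[41,4],[42,0]]
[[4,19],[8,15],[10,0],[38,13],[40,10],[41,4],[42,0]]
[[4,19],[8,15],[10,0],[24,7],[25,0],[38,13],[40,10],[41,4],[42,0]]
[[4,19],[8,15],[10,0],[24,7],[25,10],[29,0],[38,13],[40,10],[41,4],[42,0]]
[[4,19],[8,15],[10,0],[24,7],[25,10],[29,0],[38,13],[40,10],[41,4],[42,0]]
[[4,19],[8,15],[10,0],[24,9],[25,10],[29,9],[33,0],[38,13],[40,10],[41,4],[42,0]]
[[4,19],[8,15],[10,0],[24,9],[25,10],[29,9],[33,0],[38,13],[40,16],[42,0]]
[[4,19],[8,15],[10,0],[24,9],[25,10],[29,9],[33,0],[38,13],[40,16],[42,0],[44,7],[49,0]]
[[4,19],[8,15],[10,0],[24,9],[25,10],[29,9],[33,0],[38,13],[40,16],[42,0],[44,7],[49,0]]
[[4,19],[8,15],[10,0],[22,3],[24,9],[25,10],[29,9],[33,0],[38,13],[40,16],[42,0],[44,7],[49,0]]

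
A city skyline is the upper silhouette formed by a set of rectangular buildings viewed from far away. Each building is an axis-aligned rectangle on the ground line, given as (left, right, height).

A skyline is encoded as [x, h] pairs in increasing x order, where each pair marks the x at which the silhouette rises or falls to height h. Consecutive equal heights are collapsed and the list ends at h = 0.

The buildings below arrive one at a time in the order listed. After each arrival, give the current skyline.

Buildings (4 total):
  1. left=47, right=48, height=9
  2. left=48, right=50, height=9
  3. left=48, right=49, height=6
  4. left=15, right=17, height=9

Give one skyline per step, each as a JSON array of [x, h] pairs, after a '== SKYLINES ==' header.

== SKYLINES ==
[[47,9],[48,0]]
[[47,9],[50,0]]
[[47,9],[50,0]]
[[15,9],[17,0],[47,9],[50,0]]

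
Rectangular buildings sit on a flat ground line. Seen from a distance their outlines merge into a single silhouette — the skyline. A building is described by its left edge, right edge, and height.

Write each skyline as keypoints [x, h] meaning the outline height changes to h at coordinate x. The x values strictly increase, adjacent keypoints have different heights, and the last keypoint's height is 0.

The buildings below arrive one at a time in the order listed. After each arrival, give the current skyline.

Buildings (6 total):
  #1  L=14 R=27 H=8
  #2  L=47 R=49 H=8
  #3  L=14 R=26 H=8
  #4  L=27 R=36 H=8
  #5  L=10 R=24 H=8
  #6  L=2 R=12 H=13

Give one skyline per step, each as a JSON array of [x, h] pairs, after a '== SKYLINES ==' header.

== SKYLINES ==
[[14,8],[27,0]]
[[14,8],[27,0],[47,8],[49,0]]
[[14,8],[27,0],[47,8],[49,0]]
[[14,8],[36,0],[47,8],[49,0]]
[[10,8],[36,0],[47,8],[49,0]]
[[2,13],[12,8],[36,0],[47,8],[49,0]]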